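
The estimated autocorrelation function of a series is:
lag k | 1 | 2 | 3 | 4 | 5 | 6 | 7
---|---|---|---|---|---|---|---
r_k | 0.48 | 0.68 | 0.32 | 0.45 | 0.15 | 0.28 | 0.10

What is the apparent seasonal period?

The largest autocorrelation is r_2 = 0.68; the remaining lags stay at or below 0.48.
The dominant spike at lag 2 indicates a seasonal period of 2.

2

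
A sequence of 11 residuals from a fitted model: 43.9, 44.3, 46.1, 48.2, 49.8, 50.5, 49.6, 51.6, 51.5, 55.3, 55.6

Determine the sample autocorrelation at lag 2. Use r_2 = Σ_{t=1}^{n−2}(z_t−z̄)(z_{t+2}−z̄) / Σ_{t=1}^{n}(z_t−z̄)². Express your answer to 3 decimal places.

Mean z̄ = (43.9 + 44.3 + 46.1 + 48.2 + 49.8 + 50.5 + 49.6 + 51.6 + 51.5 + 55.3 + 55.6)/11 = 49.6727
Numerator Σ_{t=1}^{9}(z_t−z̄)(z_{t+2}−z̄) = 49.9921
Denominator Σ(z_t−z̄)² = 151.6818
r_2 = 49.9921 / 151.6818 = 0.330

0.330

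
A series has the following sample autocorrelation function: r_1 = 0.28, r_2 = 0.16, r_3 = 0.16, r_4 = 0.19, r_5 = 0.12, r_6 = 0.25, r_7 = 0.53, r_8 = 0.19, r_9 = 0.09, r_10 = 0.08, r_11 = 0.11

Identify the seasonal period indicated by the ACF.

7

The largest autocorrelation is r_7 = 0.53; the remaining lags stay at or below 0.28. The elevated value at lag 1 (0.28), dropping to 0.16 at lag 2, reflects decaying short-term dependence rather than seasonality.
The dominant spike at lag 7 indicates a seasonal period of 7.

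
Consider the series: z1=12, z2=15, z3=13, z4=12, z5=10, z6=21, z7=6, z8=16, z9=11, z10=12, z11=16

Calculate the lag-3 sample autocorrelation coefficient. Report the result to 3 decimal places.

-0.047

Mean z̄ = (12 + 15 + 13 + 12 + 10 + 21 + 6 + 16 + 11 + 12 + 16)/11 = 13.0909
Numerator Σ_{t=1}^{8}(z_t−z̄)(z_{t+3}−z̄) = -7.0248
Denominator Σ(z_t−z̄)² = 150.9091
r_3 = -7.0248 / 150.9091 = -0.047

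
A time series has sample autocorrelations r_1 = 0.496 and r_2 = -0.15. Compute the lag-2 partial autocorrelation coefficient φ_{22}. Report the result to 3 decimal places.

-0.525

φ_{22} = (r_2 − r_1²) / (1 − r_1²)
r_1² = (0.496)² = 0.246016
Numerator = -0.15 − 0.2460 = -0.3960; denominator = 1 − 0.2460 = 0.7540
φ_{22} = -0.3960 / 0.7540 = -0.525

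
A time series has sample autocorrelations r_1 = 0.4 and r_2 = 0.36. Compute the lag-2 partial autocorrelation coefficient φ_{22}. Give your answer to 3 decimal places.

0.238

φ_{22} = (r_2 − r_1²) / (1 − r_1²)
r_1² = (0.4)² = 0.16
Numerator = 0.36 − 0.1600 = 0.2000; denominator = 1 − 0.1600 = 0.8400
φ_{22} = 0.2000 / 0.8400 = 0.238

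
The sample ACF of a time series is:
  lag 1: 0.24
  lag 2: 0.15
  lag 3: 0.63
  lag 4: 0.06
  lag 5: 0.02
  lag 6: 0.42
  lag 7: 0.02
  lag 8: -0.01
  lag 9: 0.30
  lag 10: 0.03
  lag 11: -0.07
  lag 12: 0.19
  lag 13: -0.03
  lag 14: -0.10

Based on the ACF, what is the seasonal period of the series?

3

The largest autocorrelation is r_3 = 0.63, with weaker echoes at lags 6 (0.42) and 9 (0.30); the remaining lags stay at or below 0.24. The elevated value at lag 1 (0.24), dropping to 0.15 at lag 2, reflects decaying short-term dependence rather than seasonality.
The dominant spike at lag 3 indicates a seasonal period of 3.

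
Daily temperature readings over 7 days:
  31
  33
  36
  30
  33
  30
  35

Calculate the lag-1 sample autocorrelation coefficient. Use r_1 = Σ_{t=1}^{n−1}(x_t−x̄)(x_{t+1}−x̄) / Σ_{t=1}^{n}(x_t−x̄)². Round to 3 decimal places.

-0.488

Mean x̄ = (31 + 33 + 36 + 30 + 33 + 30 + 35)/7 = 32.5714
Deviations from mean: -1.5714, 0.4286, 3.4286, -2.5714, 0.4286, -2.5714, 2.4286
Σ(x_t−x̄)(x_{t+1}−x̄) = (-0.6735) + (1.4694) + (-8.8163) + (-1.1020) + (-1.1020) + (-6.2449) = -16.4694
Denominator Σ(x_t−x̄)² = 33.7143
r_1 = -16.4694 / 33.7143 = -0.488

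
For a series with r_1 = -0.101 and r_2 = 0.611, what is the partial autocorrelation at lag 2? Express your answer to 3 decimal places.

φ_{22} = (r_2 − r_1²) / (1 − r_1²)
r_1² = (-0.101)² = 0.010201
Numerator = 0.611 − 0.0102 = 0.6008; denominator = 1 − 0.0102 = 0.9898
φ_{22} = 0.6008 / 0.9898 = 0.607

0.607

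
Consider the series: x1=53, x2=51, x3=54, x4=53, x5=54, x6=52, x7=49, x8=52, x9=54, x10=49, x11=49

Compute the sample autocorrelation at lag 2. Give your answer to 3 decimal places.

Mean x̄ = (53 + 51 + 54 + 53 + 54 + 52 + 49 + 52 + 54 + 49 + 49)/11 = 51.8182
Numerator Σ_{t=1}^{9}(x_t−x̄)(x_{t+2}−x̄) = -12.3388
Denominator Σ(x_t−x̄)² = 41.6364
r_2 = -12.3388 / 41.6364 = -0.296

-0.296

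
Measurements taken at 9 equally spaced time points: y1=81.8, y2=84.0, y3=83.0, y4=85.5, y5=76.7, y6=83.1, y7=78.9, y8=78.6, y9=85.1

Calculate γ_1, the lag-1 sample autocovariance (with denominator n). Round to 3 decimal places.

-2.591

Mean ȳ = (81.8 + 84.0 + 83.0 + 85.5 + 76.7 + 83.1 + 78.9 + 78.6 + 85.1)/9 = 81.8556
Σ_{t=1}^{8}(y_t−ȳ)(y_{t+1}−ȳ) = -23.3175
γ_1 = -23.3175 / 9 = -2.591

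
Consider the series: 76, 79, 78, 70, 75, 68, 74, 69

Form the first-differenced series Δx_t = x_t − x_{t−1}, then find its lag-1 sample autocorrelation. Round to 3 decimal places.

First differences Δx: 3, -1, -8, 5, -7, 6, -5
Mean of differences = -1.0000
Numerator Σ(Δx_t−Δx̄)(Δx_{t+1}−Δx̄) = -148.0000
Denominator Σ(Δx_t−Δx̄)² = 202.0000
r_1(Δx) = -148.0000 / 202.0000 = -0.733

-0.733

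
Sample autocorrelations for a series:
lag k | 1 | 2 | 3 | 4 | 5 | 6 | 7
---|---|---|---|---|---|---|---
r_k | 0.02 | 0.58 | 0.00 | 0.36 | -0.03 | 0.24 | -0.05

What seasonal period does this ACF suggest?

The largest autocorrelation is r_2 = 0.58, with weaker echoes at lags 4 (0.36) and 6 (0.24); the remaining lags stay at or below 0.02.
The dominant spike at lag 2 indicates a seasonal period of 2.

2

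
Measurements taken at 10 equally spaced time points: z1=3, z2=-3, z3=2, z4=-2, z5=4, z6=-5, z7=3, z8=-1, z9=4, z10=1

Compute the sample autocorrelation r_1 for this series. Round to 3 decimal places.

Mean z̄ = (3 − 3 + 2 − 2 + 4 − 5 + 3 − 1 + 4 + 1)/10 = 0.6000
Numerator Σ_{t=1}^{9}(z_t−z̄)(z_{t+1}−z̄) = -66.5600
Denominator Σ(z_t−z̄)² = 90.4000
r_1 = -66.5600 / 90.4000 = -0.736

-0.736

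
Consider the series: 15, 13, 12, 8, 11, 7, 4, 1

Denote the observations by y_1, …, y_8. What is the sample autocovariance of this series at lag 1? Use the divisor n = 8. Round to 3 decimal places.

9.639

Mean ȳ = (15 + 13 + 12 + 8 + 11 + 7 + 4 + 1)/8 = 8.8750
Σ_{t=1}^{7}(y_t−ȳ)(y_{t+1}−ȳ) = 77.1094
γ_1 = 77.1094 / 8 = 9.639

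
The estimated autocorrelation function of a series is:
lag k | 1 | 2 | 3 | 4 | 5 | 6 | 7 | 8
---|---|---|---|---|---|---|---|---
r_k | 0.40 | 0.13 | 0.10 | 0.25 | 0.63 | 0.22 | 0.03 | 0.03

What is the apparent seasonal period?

The largest autocorrelation is r_5 = 0.63; the remaining lags stay at or below 0.40. The elevated value at lag 1 (0.40), dropping to 0.13 at lag 2, reflects decaying short-term dependence rather than seasonality.
The dominant spike at lag 5 indicates a seasonal period of 5.

5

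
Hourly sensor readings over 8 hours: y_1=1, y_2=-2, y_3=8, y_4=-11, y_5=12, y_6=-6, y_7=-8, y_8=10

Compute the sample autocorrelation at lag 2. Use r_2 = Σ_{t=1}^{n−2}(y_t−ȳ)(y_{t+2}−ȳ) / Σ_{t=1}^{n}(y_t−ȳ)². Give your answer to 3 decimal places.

Mean ȳ = (1 − 2 + 8 − 11 + 12 − 6 − 8 + 10)/8 = 0.5000
Numerator Σ_{t=1}^{6}(y_t−ȳ)(y_{t+2}−ȳ) = 34.0000
Denominator Σ(y_t−ȳ)² = 532.0000
r_2 = 34.0000 / 532.0000 = 0.064

0.064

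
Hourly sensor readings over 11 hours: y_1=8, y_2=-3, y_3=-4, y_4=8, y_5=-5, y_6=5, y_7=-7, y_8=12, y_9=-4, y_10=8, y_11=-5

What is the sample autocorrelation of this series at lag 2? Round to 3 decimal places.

0.482

Mean ȳ = (8 − 3 − 4 + 8 − 5 + 5 − 7 + 12 − 4 + 8 − 5)/11 = 1.1818
Numerator Σ_{t=1}^{9}(y_t−ȳ)(y_{t+2}−ȳ) = 234.2975
Denominator Σ(y_t−ȳ)² = 485.6364
r_2 = 234.2975 / 485.6364 = 0.482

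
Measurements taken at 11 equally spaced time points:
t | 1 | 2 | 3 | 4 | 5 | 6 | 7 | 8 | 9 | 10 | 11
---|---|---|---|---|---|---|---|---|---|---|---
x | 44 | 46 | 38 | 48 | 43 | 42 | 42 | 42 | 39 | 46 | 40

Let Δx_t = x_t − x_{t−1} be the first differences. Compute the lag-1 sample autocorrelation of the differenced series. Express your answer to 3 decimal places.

First differences Δx: 2, -8, 10, -5, -1, 0, 0, -3, 7, -6
Mean of differences = -0.4000
Numerator Σ(Δx_t−Δx̄)(Δx_{t+1}−Δx̄) = -204.1600
Denominator Σ(Δx_t−Δx̄)² = 286.4000
r_1(Δx) = -204.1600 / 286.4000 = -0.713

-0.713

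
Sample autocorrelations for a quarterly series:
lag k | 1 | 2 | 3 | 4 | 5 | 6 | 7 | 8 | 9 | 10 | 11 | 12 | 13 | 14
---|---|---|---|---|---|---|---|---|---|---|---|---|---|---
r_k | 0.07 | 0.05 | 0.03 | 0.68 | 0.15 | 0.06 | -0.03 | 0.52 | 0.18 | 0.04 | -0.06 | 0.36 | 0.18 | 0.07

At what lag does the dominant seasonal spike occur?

4

The largest autocorrelation is r_4 = 0.68, with weaker echoes at lags 8 (0.52) and 12 (0.36); the remaining lags stay at or below 0.18.
The dominant spike at lag 4 indicates a seasonal period of 4.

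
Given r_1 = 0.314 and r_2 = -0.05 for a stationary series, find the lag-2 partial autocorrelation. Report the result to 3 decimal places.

-0.165

φ_{22} = (r_2 − r_1²) / (1 − r_1²)
r_1² = (0.314)² = 0.098596
Numerator = -0.05 − 0.0986 = -0.1486; denominator = 1 − 0.0986 = 0.9014
φ_{22} = -0.1486 / 0.9014 = -0.165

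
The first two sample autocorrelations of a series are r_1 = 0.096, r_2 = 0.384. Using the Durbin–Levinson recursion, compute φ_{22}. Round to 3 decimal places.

0.378

φ_{22} = (r_2 − r_1²) / (1 − r_1²)
r_1² = (0.096)² = 0.009216
Numerator = 0.384 − 0.0092 = 0.3748; denominator = 1 − 0.0092 = 0.9908
φ_{22} = 0.3748 / 0.9908 = 0.378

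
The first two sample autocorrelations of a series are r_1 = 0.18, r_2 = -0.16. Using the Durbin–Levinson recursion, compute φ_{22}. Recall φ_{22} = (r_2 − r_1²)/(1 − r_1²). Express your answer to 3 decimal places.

-0.199

φ_{22} = (r_2 − r_1²) / (1 − r_1²)
r_1² = (0.18)² = 0.0324
Numerator = -0.16 − 0.0324 = -0.1924; denominator = 1 − 0.0324 = 0.9676
φ_{22} = -0.1924 / 0.9676 = -0.199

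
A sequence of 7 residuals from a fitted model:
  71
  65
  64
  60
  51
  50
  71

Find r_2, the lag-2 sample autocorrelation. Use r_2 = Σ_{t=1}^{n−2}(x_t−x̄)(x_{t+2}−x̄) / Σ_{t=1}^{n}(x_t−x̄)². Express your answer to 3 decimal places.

-0.199

Mean x̄ = (71 + 65 + 64 + 60 + 51 + 50 + 71)/7 = 61.7143
Deviations from mean: 9.2857, 3.2857, 2.2857, -1.7143, -10.7143, -11.7143, 9.2857
Σ(x_t−x̄)(x_{t+2}−x̄) = (21.2245) + (-5.6327) + (-24.4898) + (20.0816) + (-99.4898) = -88.3061
Denominator Σ(x_t−x̄)² = 443.4286
r_2 = -88.3061 / 443.4286 = -0.199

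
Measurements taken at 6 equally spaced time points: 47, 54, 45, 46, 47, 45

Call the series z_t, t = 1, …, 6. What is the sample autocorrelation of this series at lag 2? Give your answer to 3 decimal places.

-0.074

Mean z̄ = (47 + 54 + 45 + 46 + 47 + 45)/6 = 47.3333
Deviations from mean: -0.3333, 6.6667, -2.3333, -1.3333, -0.3333, -2.3333
Numerator Σ_{t=1}^{4}(z_t−z̄)(z_{t+2}−z̄) = -4.2222
Denominator Σ(z_t−z̄)² = 57.3333
r_2 = -4.2222 / 57.3333 = -0.074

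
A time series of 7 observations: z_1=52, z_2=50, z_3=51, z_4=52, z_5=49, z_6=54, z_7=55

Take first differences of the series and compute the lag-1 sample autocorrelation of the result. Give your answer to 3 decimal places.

First differences Δz: -2, 1, 1, -3, 5, 1
Mean of differences = 0.5000
Numerator Σ(Δz_t−Δz̄)(Δz_{t+1}−Δz̄) = -16.2500
Denominator Σ(Δz_t−Δz̄)² = 39.5000
r_1(Δz) = -16.2500 / 39.5000 = -0.411

-0.411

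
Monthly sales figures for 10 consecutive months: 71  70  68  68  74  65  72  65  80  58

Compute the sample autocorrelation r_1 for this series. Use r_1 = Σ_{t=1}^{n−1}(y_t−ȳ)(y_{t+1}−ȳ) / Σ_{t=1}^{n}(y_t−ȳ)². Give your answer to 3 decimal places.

-0.676

Mean ȳ = (71 + 70 + 68 + 68 + 74 + 65 + 72 + 65 + 80 + 58)/10 = 69.1000
Numerator Σ_{t=1}^{9}(y_t−ȳ)(y_{t+1}−ȳ) = -213.0100
Denominator Σ(y_t−ȳ)² = 314.9000
r_1 = -213.0100 / 314.9000 = -0.676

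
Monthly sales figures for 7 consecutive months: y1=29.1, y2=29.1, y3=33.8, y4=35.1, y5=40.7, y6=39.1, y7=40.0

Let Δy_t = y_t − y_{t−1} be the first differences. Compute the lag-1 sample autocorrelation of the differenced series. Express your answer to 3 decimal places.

First differences Δy: 0.0, 4.7, 1.3, 5.6, -1.6, 0.9
Mean of differences = 1.8167
Numerator Σ(Δy_t−Δȳ)(Δy_{t+1}−Δȳ) = -18.4769
Denominator Σ(Δy_t−Δȳ)² = 38.7083
r_1(Δy) = -18.4769 / 38.7083 = -0.477

-0.477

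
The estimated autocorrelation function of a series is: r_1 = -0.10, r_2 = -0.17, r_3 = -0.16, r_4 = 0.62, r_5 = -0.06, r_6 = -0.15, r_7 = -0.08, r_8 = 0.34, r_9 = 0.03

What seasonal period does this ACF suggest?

The largest autocorrelation is r_4 = 0.62, with a weaker echo at lag 8 (0.34); the remaining lags stay at or below 0.03.
The dominant spike at lag 4 indicates a seasonal period of 4.

4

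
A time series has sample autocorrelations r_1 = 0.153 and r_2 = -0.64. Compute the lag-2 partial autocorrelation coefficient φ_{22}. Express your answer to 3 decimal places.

φ_{22} = (r_2 − r_1²) / (1 − r_1²)
r_1² = (0.153)² = 0.023409
Numerator = -0.64 − 0.0234 = -0.6634; denominator = 1 − 0.0234 = 0.9766
φ_{22} = -0.6634 / 0.9766 = -0.679

-0.679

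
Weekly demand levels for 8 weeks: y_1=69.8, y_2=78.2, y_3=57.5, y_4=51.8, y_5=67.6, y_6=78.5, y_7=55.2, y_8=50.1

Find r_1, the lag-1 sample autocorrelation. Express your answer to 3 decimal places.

Mean ȳ = (69.8 + 78.2 + 57.5 + 51.8 + 67.6 + 78.5 + 55.2 + 50.1)/8 = 63.5875
Deviations from mean: 6.2125, 14.6125, -6.0875, -11.7875, 4.0125, 14.9125, -8.3875, -13.4875
Numerator Σ_{t=1}^{7}(y_t−ȳ)(y_{t+1}−ȳ) = 74.1698
Denominator Σ(y_t−ȳ)² = 918.8688
r_1 = 74.1698 / 918.8688 = 0.081

0.081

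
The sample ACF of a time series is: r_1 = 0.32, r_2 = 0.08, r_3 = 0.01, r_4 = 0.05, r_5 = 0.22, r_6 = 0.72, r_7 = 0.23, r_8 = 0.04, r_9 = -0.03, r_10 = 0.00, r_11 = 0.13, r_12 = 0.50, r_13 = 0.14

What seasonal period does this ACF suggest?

6

The largest autocorrelation is r_6 = 0.72, with a weaker echo at lag 12 (0.50); the remaining lags stay at or below 0.32. The elevated value at lag 1 (0.32), dropping to 0.08 at lag 2, reflects decaying short-term dependence rather than seasonality.
The dominant spike at lag 6 indicates a seasonal period of 6.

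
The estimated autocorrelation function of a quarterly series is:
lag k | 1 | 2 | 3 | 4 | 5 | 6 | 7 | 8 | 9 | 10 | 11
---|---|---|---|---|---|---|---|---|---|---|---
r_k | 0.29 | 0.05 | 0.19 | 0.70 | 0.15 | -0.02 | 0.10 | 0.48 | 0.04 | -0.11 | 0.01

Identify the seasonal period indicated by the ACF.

4

The largest autocorrelation is r_4 = 0.70, with a weaker echo at lag 8 (0.48); the remaining lags stay at or below 0.29. The elevated value at lag 1 (0.29), dropping to 0.05 at lag 2, reflects decaying short-term dependence rather than seasonality.
The dominant spike at lag 4 indicates a seasonal period of 4.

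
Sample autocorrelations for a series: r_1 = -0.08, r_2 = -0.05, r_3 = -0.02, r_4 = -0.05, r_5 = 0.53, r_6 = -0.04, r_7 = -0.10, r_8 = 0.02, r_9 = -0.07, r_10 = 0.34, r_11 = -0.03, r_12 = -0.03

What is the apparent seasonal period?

5

The largest autocorrelation is r_5 = 0.53, with a weaker echo at lag 10 (0.34); the remaining lags stay at or below 0.02.
The dominant spike at lag 5 indicates a seasonal period of 5.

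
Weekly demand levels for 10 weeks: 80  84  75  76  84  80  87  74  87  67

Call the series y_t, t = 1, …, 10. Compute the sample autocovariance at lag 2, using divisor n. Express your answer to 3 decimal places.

Mean ȳ = (80 + 84 + 75 + 76 + 84 + 80 + 87 + 74 + 87 + 67)/10 = 79.4000
Σ_{t=1}^{8}(y_t−ȳ)(y_{t+2}−ȳ) = 115.8800
γ_2 = 115.8800 / 10 = 11.588

11.588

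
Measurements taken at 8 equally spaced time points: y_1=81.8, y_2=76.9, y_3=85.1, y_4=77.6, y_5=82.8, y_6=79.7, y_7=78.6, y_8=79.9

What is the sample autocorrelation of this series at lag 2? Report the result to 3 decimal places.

Mean ȳ = (81.8 + 76.9 + 85.1 + 77.6 + 82.8 + 79.7 + 78.6 + 79.9)/8 = 80.3000
Deviations from mean: 1.5000, -3.4000, 4.8000, -2.7000, 2.5000, -0.6000, -1.7000, -0.4000
Σ(y_t−ȳ)(y_{t+2}−ȳ) = (7.2000) + (9.1800) + (12.0000) + (1.6200) + (-4.2500) + (0.2400) = 25.9900
Denominator Σ(y_t−ȳ)² = 53.8000
r_2 = 25.9900 / 53.8000 = 0.483

0.483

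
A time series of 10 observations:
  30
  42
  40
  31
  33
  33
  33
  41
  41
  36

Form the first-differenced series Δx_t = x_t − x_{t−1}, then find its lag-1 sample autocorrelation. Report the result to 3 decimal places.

First differences Δx: 12, -2, -9, 2, 0, 0, 8, 0, -5
Mean of differences = 0.6667
Numerator Σ(Δx_t−Δx̄)(Δx_{t+1}−Δx̄) = -23.7778
Denominator Σ(Δx_t−Δx̄)² = 318.0000
r_1(Δx) = -23.7778 / 318.0000 = -0.075

-0.075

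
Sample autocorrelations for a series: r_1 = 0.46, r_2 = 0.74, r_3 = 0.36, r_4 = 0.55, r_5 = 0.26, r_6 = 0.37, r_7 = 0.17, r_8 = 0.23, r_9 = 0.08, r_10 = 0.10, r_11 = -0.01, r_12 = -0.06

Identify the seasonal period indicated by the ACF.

2

The largest autocorrelation is r_2 = 0.74, with a weaker echo at lag 4 (0.55); the remaining lags stay at or below 0.46.
The dominant spike at lag 2 indicates a seasonal period of 2.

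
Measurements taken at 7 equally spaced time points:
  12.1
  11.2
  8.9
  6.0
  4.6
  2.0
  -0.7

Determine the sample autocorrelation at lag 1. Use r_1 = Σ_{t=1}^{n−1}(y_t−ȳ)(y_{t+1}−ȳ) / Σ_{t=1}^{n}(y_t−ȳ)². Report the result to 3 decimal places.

0.581

Mean ȳ = (12.1 + 11.2 + 8.9 + 6.0 + 4.6 + 2.0 − 0.7)/7 = 6.3000
Σ(y_t−ȳ)(y_{t+1}−ȳ) = (28.4200) + (12.7400) + (-0.7800) + (0.5100) + (7.3100) + (30.1000) = 78.3000
Denominator Σ(y_t−ȳ)² = 134.8800
r_1 = 78.3000 / 134.8800 = 0.581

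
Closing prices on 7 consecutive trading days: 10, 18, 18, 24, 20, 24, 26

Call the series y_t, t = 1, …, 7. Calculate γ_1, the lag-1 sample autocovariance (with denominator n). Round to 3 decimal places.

5.714

Mean ȳ = (10 + 18 + 18 + 24 + 20 + 24 + 26)/7 = 20.0000
Σ_{t=1}^{6}(y_t−ȳ)(y_{t+1}−ȳ) = 40.0000
γ_1 = 40.0000 / 7 = 5.714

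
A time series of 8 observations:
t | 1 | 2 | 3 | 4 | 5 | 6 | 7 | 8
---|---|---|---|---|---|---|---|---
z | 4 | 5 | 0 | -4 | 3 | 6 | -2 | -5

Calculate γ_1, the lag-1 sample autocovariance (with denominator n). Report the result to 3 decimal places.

Mean z̄ = (4 + 5 + 0 − 4 + 3 + 6 − 2 − 5)/8 = 0.8750
Deviations: 3.1250, 4.1250, -0.8750, -4.8750, 2.1250, 5.1250, -2.8750, -5.8750
Σ_{t=1}^{7}(z_t−z̄)(z_{t+1}−z̄) = 16.2344
γ_1 = 16.2344 / 8 = 2.029

2.029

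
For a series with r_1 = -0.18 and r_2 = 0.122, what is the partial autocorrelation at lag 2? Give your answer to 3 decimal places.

φ_{22} = (r_2 − r_1²) / (1 − r_1²)
r_1² = (-0.18)² = 0.0324
Numerator = 0.122 − 0.0324 = 0.0896; denominator = 1 − 0.0324 = 0.9676
φ_{22} = 0.0896 / 0.9676 = 0.093

0.093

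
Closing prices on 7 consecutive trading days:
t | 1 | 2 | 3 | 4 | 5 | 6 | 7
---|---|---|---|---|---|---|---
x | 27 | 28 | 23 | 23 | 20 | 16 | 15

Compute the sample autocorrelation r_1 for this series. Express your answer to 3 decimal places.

0.587

Mean x̄ = (27 + 28 + 23 + 23 + 20 + 16 + 15)/7 = 21.7143
Numerator Σ_{t=1}^{6}(x_t−x̄)(x_{t+1}−x̄) = 88.9184
Denominator Σ(x_t−x̄)² = 151.4286
r_1 = 88.9184 / 151.4286 = 0.587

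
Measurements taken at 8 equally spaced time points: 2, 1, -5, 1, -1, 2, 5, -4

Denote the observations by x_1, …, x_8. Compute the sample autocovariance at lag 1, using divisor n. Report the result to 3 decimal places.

Mean x̄ = (2 + 1 − 5 + 1 − 1 + 2 + 5 − 4)/8 = 0.1250
Deviations: 1.8750, 0.8750, -5.1250, 0.8750, -1.1250, 1.8750, 4.8750, -4.1250
Σ_{t=1}^{7}(x_t−x̄)(x_{t+1}−x̄) = -21.3906
γ_1 = -21.3906 / 8 = -2.674

-2.674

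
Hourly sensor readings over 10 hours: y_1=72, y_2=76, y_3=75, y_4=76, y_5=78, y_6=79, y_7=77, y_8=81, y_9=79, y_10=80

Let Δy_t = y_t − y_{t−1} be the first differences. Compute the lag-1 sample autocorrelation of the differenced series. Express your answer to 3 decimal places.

First differences Δy: 4, -1, 1, 2, 1, -2, 4, -2, 1
Mean of differences = 0.8889
Numerator Σ(Δy_t−Δȳ)(Δy_{t+1}−Δȳ) = -24.4568
Denominator Σ(Δy_t−Δȳ)² = 40.8889
r_1(Δy) = -24.4568 / 40.8889 = -0.598

-0.598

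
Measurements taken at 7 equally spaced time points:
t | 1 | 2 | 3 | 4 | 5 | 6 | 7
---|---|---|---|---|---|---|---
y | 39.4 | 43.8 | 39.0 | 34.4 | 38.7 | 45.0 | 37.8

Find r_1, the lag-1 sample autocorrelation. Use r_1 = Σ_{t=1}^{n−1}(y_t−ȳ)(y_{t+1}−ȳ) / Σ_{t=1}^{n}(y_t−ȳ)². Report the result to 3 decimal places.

Mean ȳ = (39.4 + 43.8 + 39.0 + 34.4 + 38.7 + 45.0 + 37.8)/7 = 39.7286
Deviations from mean: -0.3286, 4.0714, -0.7286, -5.3286, -1.0286, 5.2714, -1.9286
Σ(y_t−ȳ)(y_{t+1}−ȳ) = (-1.3378) + (-2.9663) + (3.8822) + (5.4808) + (-5.4220) + (-10.1663) = -10.5294
Denominator Σ(y_t−ȳ)² = 78.1743
r_1 = -10.5294 / 78.1743 = -0.135

-0.135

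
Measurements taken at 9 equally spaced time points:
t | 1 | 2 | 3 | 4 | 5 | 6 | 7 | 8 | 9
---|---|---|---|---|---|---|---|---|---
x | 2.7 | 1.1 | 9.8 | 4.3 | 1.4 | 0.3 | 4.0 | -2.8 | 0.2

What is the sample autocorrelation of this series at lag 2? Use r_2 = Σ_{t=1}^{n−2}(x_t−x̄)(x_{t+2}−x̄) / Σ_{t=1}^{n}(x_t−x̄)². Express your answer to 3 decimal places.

Mean x̄ = (2.7 + 1.1 + 9.8 + 4.3 + 1.4 + 0.3 + 4.0 − 2.8 + 0.2)/9 = 2.3333
Σ(x_t−x̄)(x_{t+2}−x̄) = (2.7378) + (-2.4256) + (-6.9689) + (-3.9989) + (-1.5556) + (10.4378) + (-3.5556) = -5.3289
Denominator Σ(x_t−x̄)² = 99.9600
r_2 = -5.3289 / 99.9600 = -0.053

-0.053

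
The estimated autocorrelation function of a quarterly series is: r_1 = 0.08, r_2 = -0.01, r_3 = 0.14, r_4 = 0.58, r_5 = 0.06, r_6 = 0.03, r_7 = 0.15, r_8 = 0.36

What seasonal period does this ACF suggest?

4

The largest autocorrelation is r_4 = 0.58, with a weaker echo at lag 8 (0.36); the remaining lags stay at or below 0.15.
The dominant spike at lag 4 indicates a seasonal period of 4.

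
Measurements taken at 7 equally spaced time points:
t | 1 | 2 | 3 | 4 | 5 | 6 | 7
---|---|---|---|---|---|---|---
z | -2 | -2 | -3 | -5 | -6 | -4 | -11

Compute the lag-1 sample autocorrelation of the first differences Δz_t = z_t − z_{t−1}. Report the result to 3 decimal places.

First differences Δz: 0, -1, -2, -1, 2, -7
Mean of differences = -1.5000
Numerator Σ(Δz_t−Δz̄)(Δz_{t+1}−Δz̄) = -17.2500
Denominator Σ(Δz_t−Δz̄)² = 45.5000
r_1(Δz) = -17.2500 / 45.5000 = -0.379

-0.379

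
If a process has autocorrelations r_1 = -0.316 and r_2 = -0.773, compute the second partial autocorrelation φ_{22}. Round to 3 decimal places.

-0.970

φ_{22} = (r_2 − r_1²) / (1 − r_1²)
r_1² = (-0.316)² = 0.099856
Numerator = -0.773 − 0.0999 = -0.8729; denominator = 1 − 0.0999 = 0.9001
φ_{22} = -0.8729 / 0.9001 = -0.970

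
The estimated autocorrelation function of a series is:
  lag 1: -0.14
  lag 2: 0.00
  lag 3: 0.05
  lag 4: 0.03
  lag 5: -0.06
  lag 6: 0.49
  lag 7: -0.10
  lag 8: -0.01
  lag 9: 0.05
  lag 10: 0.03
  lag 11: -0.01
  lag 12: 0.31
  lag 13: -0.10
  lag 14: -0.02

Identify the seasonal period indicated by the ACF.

The largest autocorrelation is r_6 = 0.49, with a weaker echo at lag 12 (0.31); the remaining lags stay at or below 0.05.
The dominant spike at lag 6 indicates a seasonal period of 6.

6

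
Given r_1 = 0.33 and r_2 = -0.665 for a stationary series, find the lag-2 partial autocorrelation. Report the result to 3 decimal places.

-0.868

φ_{22} = (r_2 − r_1²) / (1 − r_1²)
r_1² = (0.33)² = 0.1089
Numerator = -0.665 − 0.1089 = -0.7739; denominator = 1 − 0.1089 = 0.8911
φ_{22} = -0.7739 / 0.8911 = -0.868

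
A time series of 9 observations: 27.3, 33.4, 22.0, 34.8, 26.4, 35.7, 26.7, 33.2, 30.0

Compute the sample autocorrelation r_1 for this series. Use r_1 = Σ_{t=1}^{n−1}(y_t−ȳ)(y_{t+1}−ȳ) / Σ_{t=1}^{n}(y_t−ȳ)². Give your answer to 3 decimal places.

-0.822

Mean ȳ = (27.3 + 33.4 + 22.0 + 34.8 + 26.4 + 35.7 + 26.7 + 33.2 + 30.0)/9 = 29.9444
Numerator Σ_{t=1}^{8}(y_t−ȳ)(y_{t+1}−ȳ) = -141.8309
Denominator Σ(y_t−ȳ)² = 172.4422
r_1 = -141.8309 / 172.4422 = -0.822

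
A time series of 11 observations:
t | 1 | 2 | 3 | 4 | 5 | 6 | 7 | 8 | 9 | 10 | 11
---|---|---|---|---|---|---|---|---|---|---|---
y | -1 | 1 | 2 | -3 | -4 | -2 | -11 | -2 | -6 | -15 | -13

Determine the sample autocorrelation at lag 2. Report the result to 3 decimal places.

Mean ȳ = (-1 + 1 + 2 − 3 − 4 − 2 − 11 − 2 − 6 − 15 − 13)/11 = -4.9091
Numerator Σ_{t=1}^{9}(y_t−ȳ)(y_{t+2}−ȳ) = 39.1653
Denominator Σ(y_t−ȳ)² = 324.9091
r_2 = 39.1653 / 324.9091 = 0.121

0.121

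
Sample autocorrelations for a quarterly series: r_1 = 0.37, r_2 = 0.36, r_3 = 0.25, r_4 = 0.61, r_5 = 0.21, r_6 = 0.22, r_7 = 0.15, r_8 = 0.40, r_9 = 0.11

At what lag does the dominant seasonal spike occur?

4

The largest autocorrelation is r_4 = 0.61, with a weaker echo at lag 8 (0.40); the remaining lags stay at or below 0.37. The elevated value at lag 1 (0.37), dropping to 0.36 at lag 2, reflects decaying short-term dependence rather than seasonality.
The dominant spike at lag 4 indicates a seasonal period of 4.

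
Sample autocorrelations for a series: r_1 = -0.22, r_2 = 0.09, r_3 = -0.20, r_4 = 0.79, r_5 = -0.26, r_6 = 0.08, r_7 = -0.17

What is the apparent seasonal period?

The largest autocorrelation is r_4 = 0.79; the remaining lags stay at or below 0.09.
The dominant spike at lag 4 indicates a seasonal period of 4.

4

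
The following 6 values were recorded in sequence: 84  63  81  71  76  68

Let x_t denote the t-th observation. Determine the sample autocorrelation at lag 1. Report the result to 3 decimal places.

Mean x̄ = (84 + 63 + 81 + 71 + 76 + 68)/6 = 73.8333
Deviations from mean: 10.1667, -10.8333, 7.1667, -2.8333, 2.1667, -5.8333
Numerator Σ_{t=1}^{5}(x_t−x̄)(x_{t+1}−x̄) = -226.8611
Denominator Σ(x_t−x̄)² = 318.8333
r_1 = -226.8611 / 318.8333 = -0.712

-0.712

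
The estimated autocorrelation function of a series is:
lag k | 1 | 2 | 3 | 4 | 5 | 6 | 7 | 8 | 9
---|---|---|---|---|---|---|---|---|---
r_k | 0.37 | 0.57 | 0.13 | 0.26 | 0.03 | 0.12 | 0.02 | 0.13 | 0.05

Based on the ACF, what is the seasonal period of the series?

The largest autocorrelation is r_2 = 0.57; the remaining lags stay at or below 0.37.
The dominant spike at lag 2 indicates a seasonal period of 2.

2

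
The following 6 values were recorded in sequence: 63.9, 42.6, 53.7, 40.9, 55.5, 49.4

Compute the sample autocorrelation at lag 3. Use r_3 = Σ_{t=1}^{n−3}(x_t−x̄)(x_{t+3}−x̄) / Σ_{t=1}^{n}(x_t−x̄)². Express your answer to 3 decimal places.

Mean x̄ = (63.9 + 42.6 + 53.7 + 40.9 + 55.5 + 49.4)/6 = 51.0000
Σ(x_t−x̄)(x_{t+3}−x̄) = (-130.2900) + (-37.8000) + (-4.3200) = -172.4100
Denominator Σ(x_t−x̄)² = 369.0800
r_3 = -172.4100 / 369.0800 = -0.467

-0.467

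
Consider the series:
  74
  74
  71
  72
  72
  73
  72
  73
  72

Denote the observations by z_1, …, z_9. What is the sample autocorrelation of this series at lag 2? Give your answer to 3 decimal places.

-0.197

Mean z̄ = (74 + 74 + 71 + 72 + 72 + 73 + 72 + 73 + 72)/9 = 72.5556
Σ(z_t−z̄)(z_{t+2}−z̄) = (-2.2469) + (-0.8025) + (0.8642) + (-0.2469) + (0.3086) + (0.1975) + (0.3086) = -1.6173
Denominator Σ(z_t−z̄)² = 8.2222
r_2 = -1.6173 / 8.2222 = -0.197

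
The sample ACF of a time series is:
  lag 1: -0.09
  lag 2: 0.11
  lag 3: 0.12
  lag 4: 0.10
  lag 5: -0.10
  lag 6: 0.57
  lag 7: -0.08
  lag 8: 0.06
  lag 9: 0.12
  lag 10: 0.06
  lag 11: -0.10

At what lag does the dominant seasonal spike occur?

The largest autocorrelation is r_6 = 0.57; the remaining lags stay at or below 0.12.
The dominant spike at lag 6 indicates a seasonal period of 6.

6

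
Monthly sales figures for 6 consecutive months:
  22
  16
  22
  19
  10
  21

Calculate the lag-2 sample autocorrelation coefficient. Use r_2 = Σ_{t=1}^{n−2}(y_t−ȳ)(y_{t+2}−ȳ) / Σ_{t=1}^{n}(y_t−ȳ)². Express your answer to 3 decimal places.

-0.154

Mean ȳ = (22 + 16 + 22 + 19 + 10 + 21)/6 = 18.3333
Deviations from mean: 3.6667, -2.3333, 3.6667, 0.6667, -8.3333, 2.6667
Σ(y_t−ȳ)(y_{t+2}−ȳ) = (13.4444) + (-1.5556) + (-30.5556) + (1.7778) = -16.8889
Denominator Σ(y_t−ȳ)² = 109.3333
r_2 = -16.8889 / 109.3333 = -0.154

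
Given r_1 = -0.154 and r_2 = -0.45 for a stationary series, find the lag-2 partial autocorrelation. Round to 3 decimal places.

φ_{22} = (r_2 − r_1²) / (1 − r_1²)
r_1² = (-0.154)² = 0.023716
Numerator = -0.45 − 0.0237 = -0.4737; denominator = 1 − 0.0237 = 0.9763
φ_{22} = -0.4737 / 0.9763 = -0.485

-0.485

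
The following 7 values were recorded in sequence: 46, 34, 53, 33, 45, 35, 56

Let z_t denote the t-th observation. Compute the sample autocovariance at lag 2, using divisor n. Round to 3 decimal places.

35.096

Mean z̄ = (46 + 34 + 53 + 33 + 45 + 35 + 56)/7 = 43.1429
Deviations: 2.8571, -9.1429, 9.8571, -10.1429, 1.8571, -8.1429, 12.8571
Σ_{t=1}^{5}(z_t−z̄)(z_{t+2}−z̄) = 245.6735
γ_2 = 245.6735 / 7 = 35.096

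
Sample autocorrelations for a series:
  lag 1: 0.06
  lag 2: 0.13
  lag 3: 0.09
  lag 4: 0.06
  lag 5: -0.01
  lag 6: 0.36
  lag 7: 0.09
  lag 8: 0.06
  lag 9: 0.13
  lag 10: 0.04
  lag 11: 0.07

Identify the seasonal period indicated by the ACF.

6

The largest autocorrelation is r_6 = 0.36; the remaining lags stay at or below 0.13.
The dominant spike at lag 6 indicates a seasonal period of 6.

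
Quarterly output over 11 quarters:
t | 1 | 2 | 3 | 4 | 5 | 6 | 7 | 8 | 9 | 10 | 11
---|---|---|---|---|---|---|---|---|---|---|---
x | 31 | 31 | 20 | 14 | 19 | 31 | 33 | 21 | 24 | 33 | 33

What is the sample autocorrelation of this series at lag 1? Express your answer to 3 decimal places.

Mean x̄ = (31 + 31 + 20 + 14 + 19 + 31 + 33 + 21 + 24 + 33 + 33)/11 = 26.3636
Numerator Σ_{t=1}^{10}(x_t−x̄)(x_{t+1}−x̄) = 163.7769
Denominator Σ(x_t−x̄)² = 478.5455
r_1 = 163.7769 / 478.5455 = 0.342

0.342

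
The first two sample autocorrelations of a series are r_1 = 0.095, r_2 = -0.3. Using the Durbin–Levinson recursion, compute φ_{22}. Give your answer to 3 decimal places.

φ_{22} = (r_2 − r_1²) / (1 − r_1²)
r_1² = (0.095)² = 0.009025
Numerator = -0.3 − 0.0090 = -0.3090; denominator = 1 − 0.0090 = 0.9910
φ_{22} = -0.3090 / 0.9910 = -0.312

-0.312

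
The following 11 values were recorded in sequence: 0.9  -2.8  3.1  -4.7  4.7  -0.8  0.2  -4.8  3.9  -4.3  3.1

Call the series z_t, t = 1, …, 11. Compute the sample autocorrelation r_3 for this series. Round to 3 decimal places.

-0.488

Mean z̄ = (0.9 − 2.8 + 3.1 − 4.7 + 4.7 − 0.8 + 0.2 − 4.8 + 3.9 − 4.3 + 3.1)/11 = -0.1364
Numerator Σ_{t=1}^{8}(z_t−z̄)(z_{t+3}−z̄) = -63.0221
Denominator Σ(z_t−z̄)² = 129.2655
r_3 = -63.0221 / 129.2655 = -0.488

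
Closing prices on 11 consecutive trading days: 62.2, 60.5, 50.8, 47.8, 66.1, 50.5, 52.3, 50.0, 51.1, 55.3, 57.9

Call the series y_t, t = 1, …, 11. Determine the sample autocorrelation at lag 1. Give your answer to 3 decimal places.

Mean ȳ = (62.2 + 60.5 + 50.8 + 47.8 + 66.1 + 50.5 + 52.3 + 50.0 + 51.1 + 55.3 + 57.9)/11 = 54.9545
Numerator Σ_{t=1}^{10}(y_t−ȳ)(y_{t+1}−ȳ) = -38.7639
Denominator Σ(y_t−ȳ)² = 351.0073
r_1 = -38.7639 / 351.0073 = -0.110

-0.110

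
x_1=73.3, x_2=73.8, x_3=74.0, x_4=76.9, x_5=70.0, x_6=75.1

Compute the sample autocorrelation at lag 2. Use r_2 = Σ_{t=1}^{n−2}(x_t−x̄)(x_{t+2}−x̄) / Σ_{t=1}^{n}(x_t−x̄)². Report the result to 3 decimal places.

Mean x̄ = (73.3 + 73.8 + 74.0 + 76.9 + 70.0 + 75.1)/6 = 73.8500
Deviations from mean: -0.5500, -0.0500, 0.1500, 3.0500, -3.8500, 1.2500
Σ(x_t−x̄)(x_{t+2}−x̄) = (-0.0825) + (-0.1525) + (-0.5775) + (3.8125) = 3.0000
Denominator Σ(x_t−x̄)² = 26.0150
r_2 = 3.0000 / 26.0150 = 0.115

0.115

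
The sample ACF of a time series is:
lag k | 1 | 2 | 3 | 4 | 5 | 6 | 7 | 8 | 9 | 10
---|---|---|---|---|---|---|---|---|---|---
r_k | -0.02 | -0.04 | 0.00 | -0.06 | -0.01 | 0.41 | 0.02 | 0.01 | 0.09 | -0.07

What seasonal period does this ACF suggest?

6

The largest autocorrelation is r_6 = 0.41; the remaining lags stay at or below 0.09.
The dominant spike at lag 6 indicates a seasonal period of 6.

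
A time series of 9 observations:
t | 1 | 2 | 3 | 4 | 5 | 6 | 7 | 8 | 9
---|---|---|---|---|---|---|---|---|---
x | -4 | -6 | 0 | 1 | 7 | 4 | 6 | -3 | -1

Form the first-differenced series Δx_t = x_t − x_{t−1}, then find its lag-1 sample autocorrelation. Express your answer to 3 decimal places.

-0.352

First differences Δx: -2, 6, 1, 6, -3, 2, -9, 2
Mean of differences = 0.3750
Numerator Σ(Δx_t−Δx̄)(Δx_{t+1}−Δx̄) = -61.2656
Denominator Σ(Δx_t−Δx̄)² = 173.8750
r_1(Δx) = -61.2656 / 173.8750 = -0.352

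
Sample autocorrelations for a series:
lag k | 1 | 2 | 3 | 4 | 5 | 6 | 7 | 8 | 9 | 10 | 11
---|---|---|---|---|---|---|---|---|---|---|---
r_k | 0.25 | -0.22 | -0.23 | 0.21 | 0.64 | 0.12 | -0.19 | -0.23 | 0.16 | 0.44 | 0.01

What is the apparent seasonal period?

The largest autocorrelation is r_5 = 0.64, with a weaker echo at lag 10 (0.44); the remaining lags stay at or below 0.25.
The dominant spike at lag 5 indicates a seasonal period of 5.

5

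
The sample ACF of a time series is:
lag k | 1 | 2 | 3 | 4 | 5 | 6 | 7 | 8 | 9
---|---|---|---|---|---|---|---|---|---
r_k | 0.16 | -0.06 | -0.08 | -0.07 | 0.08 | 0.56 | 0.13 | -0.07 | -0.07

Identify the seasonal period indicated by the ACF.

6

The largest autocorrelation is r_6 = 0.56; the remaining lags stay at or below 0.16.
The dominant spike at lag 6 indicates a seasonal period of 6.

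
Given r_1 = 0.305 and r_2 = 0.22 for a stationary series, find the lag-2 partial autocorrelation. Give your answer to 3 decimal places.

0.140

φ_{22} = (r_2 − r_1²) / (1 − r_1²)
r_1² = (0.305)² = 0.093025
Numerator = 0.22 − 0.0930 = 0.1270; denominator = 1 − 0.0930 = 0.9070
φ_{22} = 0.1270 / 0.9070 = 0.140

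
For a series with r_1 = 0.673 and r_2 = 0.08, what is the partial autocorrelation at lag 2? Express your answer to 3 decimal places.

φ_{22} = (r_2 − r_1²) / (1 − r_1²)
r_1² = (0.673)² = 0.452929
Numerator = 0.08 − 0.4529 = -0.3729; denominator = 1 − 0.4529 = 0.5471
φ_{22} = -0.3729 / 0.5471 = -0.682

-0.682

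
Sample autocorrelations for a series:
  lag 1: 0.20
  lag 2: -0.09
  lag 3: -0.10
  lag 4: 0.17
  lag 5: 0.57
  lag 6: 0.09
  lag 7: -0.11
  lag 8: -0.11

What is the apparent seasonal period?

5

The largest autocorrelation is r_5 = 0.57; the remaining lags stay at or below 0.20.
The dominant spike at lag 5 indicates a seasonal period of 5.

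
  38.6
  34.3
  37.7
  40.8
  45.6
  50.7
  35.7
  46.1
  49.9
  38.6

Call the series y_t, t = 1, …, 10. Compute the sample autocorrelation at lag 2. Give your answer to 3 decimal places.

-0.168

Mean ȳ = (38.6 + 34.3 + 37.7 + 40.8 + 45.6 + 50.7 + 35.7 + 46.1 + 49.9 + 38.6)/10 = 41.8000
Numerator Σ_{t=1}^{8}(y_t−ȳ)(y_{t+2}−ȳ) = -51.9400
Denominator Σ(y_t−ȳ)² = 309.5000
r_2 = -51.9400 / 309.5000 = -0.168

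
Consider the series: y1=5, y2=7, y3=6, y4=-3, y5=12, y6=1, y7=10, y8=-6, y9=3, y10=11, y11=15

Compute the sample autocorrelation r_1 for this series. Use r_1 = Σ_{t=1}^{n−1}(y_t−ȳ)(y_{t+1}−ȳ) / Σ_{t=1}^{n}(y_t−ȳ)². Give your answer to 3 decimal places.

Mean ȳ = (5 + 7 + 6 − 3 + 12 + 1 + 10 − 6 + 3 + 11 + 15)/11 = 5.5455
Numerator Σ_{t=1}^{10}(y_t−ȳ)(y_{t+1}−ȳ) = -93.1157
Denominator Σ(y_t−ȳ)² = 416.7273
r_1 = -93.1157 / 416.7273 = -0.223

-0.223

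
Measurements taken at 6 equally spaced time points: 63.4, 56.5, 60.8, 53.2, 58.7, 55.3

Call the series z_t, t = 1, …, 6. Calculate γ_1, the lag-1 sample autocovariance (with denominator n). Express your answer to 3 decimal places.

-5.173

Mean z̄ = (63.4 + 56.5 + 60.8 + 53.2 + 58.7 + 55.3)/6 = 57.9833
Deviations: 5.4167, -1.4833, 2.8167, -4.7833, 0.7167, -2.6833
Σ_{t=1}^{5}(z_t−z̄)(z_{t+1}−z̄) = -31.0369
γ_1 = -31.0369 / 6 = -5.173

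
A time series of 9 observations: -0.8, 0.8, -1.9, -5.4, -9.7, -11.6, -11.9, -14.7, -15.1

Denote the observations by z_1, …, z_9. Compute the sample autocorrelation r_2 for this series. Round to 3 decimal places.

0.353

Mean z̄ = (-0.8 + 0.8 − 1.9 − 5.4 − 9.7 − 11.6 − 11.9 − 14.7 − 15.1)/9 = -7.8111
Σ(z_t−z̄)(z_{t+2}−z̄) = (41.4435) + (20.7623) + (-11.1654) + (-9.1354) + (7.7235) + (26.1012) + (29.8035) = 105.5331
Denominator Σ(z_t−z̄)² = 299.2889
r_2 = 105.5331 / 299.2889 = 0.353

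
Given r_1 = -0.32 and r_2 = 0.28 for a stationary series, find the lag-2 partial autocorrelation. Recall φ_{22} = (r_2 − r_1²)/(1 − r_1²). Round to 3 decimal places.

0.198

φ_{22} = (r_2 − r_1²) / (1 − r_1²)
r_1² = (-0.32)² = 0.1024
Numerator = 0.28 − 0.1024 = 0.1776; denominator = 1 − 0.1024 = 0.8976
φ_{22} = 0.1776 / 0.8976 = 0.198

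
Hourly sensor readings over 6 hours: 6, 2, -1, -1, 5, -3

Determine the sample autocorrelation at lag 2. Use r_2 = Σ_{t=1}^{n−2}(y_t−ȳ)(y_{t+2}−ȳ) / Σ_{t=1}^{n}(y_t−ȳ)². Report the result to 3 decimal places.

-0.167

Mean ȳ = (6 + 2 − 1 − 1 + 5 − 3)/6 = 1.3333
Deviations from mean: 4.6667, 0.6667, -2.3333, -2.3333, 3.6667, -4.3333
Numerator Σ_{t=1}^{4}(y_t−ȳ)(y_{t+2}−ȳ) = -10.8889
Denominator Σ(y_t−ȳ)² = 65.3333
r_2 = -10.8889 / 65.3333 = -0.167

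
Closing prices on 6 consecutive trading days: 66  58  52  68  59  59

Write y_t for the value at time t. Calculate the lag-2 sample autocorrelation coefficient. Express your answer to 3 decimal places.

-0.379

Mean ȳ = (66 + 58 + 52 + 68 + 59 + 59)/6 = 60.3333
Σ(y_t−ȳ)(y_{t+2}−ȳ) = (-47.2222) + (-17.8889) + (11.1111) + (-10.2222) = -64.2222
Denominator Σ(y_t−ȳ)² = 169.3333
r_2 = -64.2222 / 169.3333 = -0.379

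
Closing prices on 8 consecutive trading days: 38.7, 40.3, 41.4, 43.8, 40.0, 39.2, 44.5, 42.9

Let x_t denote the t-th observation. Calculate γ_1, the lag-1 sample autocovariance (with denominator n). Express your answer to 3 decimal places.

Mean x̄ = (38.7 + 40.3 + 41.4 + 43.8 + 40.0 + 39.2 + 44.5 + 42.9)/8 = 41.3500
Deviations: -2.6500, -1.0500, 0.0500, 2.4500, -1.3500, -2.1500, 3.1500, 1.5500
Σ_{t=1}^{7}(x_t−x̄)(x_{t+1}−x̄) = 0.5575
γ_1 = 0.5575 / 8 = 0.070

0.070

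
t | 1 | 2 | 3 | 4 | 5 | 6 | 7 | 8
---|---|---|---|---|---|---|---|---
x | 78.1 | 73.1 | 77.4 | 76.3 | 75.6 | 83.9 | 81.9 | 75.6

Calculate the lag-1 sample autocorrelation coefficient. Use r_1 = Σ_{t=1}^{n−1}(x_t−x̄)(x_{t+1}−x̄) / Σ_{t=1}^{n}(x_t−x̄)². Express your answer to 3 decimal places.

0.080

Mean x̄ = (78.1 + 73.1 + 77.4 + 76.3 + 75.6 + 83.9 + 81.9 + 75.6)/8 = 77.7375
Deviations from mean: 0.3625, -4.6375, -0.3375, -1.4375, -2.1375, 6.1625, 4.1625, -2.1375
Numerator Σ_{t=1}^{7}(x_t−x̄)(x_{t+1}−x̄) = 7.0236
Denominator Σ(x_t−x̄)² = 88.2588
r_1 = 7.0236 / 88.2588 = 0.080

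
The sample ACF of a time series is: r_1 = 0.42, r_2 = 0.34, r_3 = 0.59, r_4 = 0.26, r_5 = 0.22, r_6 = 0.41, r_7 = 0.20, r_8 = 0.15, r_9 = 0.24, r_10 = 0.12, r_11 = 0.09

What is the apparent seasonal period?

3

The largest autocorrelation is r_3 = 0.59; the remaining lags stay at or below 0.42. The elevated value at lag 1 (0.42), dropping to 0.34 at lag 2, reflects decaying short-term dependence rather than seasonality.
The dominant spike at lag 3 indicates a seasonal period of 3.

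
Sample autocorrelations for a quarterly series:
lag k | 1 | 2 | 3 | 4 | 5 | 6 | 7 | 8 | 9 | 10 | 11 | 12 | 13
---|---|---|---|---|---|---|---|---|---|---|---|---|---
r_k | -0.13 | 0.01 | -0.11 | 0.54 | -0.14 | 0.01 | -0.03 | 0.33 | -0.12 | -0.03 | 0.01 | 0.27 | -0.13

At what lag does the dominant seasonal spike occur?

4

The largest autocorrelation is r_4 = 0.54, with weaker echoes at lags 8 (0.33) and 12 (0.27); the remaining lags stay at or below 0.01.
The dominant spike at lag 4 indicates a seasonal period of 4.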